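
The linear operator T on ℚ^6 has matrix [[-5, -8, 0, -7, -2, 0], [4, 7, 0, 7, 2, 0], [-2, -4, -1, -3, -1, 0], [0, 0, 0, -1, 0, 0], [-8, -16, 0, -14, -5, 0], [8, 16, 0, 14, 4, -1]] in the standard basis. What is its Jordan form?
J = [[-1, 1, 0, 0, 0, 0], [0, -1, 0, 0, 0, 0], [0, 0, -1, 1, 0, 0], [0, 0, 0, -1, 0, 0], [0, 0, 0, 0, -1, 0], [0, 0, 0, 0, 0, -1]]

The characteristic polynomial is det(xI - A) = (x + 1)^6, so the eigenvalues are -1 (algebraic multiplicity 6).

For λ = -1: rank(A + I) = 2, rank((A + I)^2) = 0. The eigenspace has dimension 6 - 2 = 4, so there are 4 Jordan blocks; the rank sequence gives block sizes [2, 2, 1, 1].

Assembling the blocks gives the Jordan form J above.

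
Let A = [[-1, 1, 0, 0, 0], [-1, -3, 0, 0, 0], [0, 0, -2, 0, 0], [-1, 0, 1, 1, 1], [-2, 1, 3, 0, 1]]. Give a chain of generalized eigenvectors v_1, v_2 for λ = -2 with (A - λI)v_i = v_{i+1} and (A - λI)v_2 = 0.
We seek v_1 ∈ ker((A + 2I)^2) \ ker(A + 2I), then set v_{i+1} = (A + 2I) v_i.

One such chain is v_1 = [[0, 1, 0, 0, 0]]^T, v_2 = [[1, -1, 0, 0, 1]]^T. Check: (A + 2I) v_2 = [[0, 0, 0, 0, 0]]^T = 0.

v_1 = [[0, 1, 0, 0, 0]]^T, v_2 = [[1, -1, 0, 0, 1]]^T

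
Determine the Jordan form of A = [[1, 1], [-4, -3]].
The characteristic polynomial is det(xI - A) = (x + 1)^2, so the eigenvalues are -1 (algebraic multiplicity 2).

For λ = -1: rank(A + I) = 1, rank((A + I)^2) = 0. The eigenspace has dimension 2 - 1 = 1, so there is 1 Jordan block; the rank sequence gives block sizes [2].

Assembling the blocks gives the Jordan form J above.

J = [[-1, 1], [0, -1]]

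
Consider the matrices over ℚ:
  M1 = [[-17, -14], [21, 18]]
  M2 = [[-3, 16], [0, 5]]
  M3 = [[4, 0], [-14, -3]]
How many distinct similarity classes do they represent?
2 classes: {M1, M3}, {M2}

Characteristic polynomials: χ_{M1} = (x - 4)(x + 3), χ_{M2} = (x - 5)(x + 3), χ_{M3} = (x - 4)(x + 3).

{M1, M3}: invariant factors (x - 4)(x + 3).

{M2}: invariant factors (x - 5)(x + 3).

Matrices are similar if and only if their invariant-factor lists agree; the partition into similarity classes is {M1, M3}, {M2}.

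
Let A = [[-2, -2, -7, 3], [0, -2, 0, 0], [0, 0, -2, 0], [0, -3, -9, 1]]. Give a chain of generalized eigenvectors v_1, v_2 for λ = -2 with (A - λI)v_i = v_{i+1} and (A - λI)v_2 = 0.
We seek v_1 ∈ ker((A + 2I)^2) \ ker(A + 2I), then set v_{i+1} = (A + 2I) v_i.

One such chain is v_1 = [[3, 1, 0, 1]]^T, v_2 = [[1, 0, 0, 0]]^T. Check: (A + 2I) v_2 = [[0, 0, 0, 0]]^T = 0.

v_1 = [[3, 1, 0, 1]]^T, v_2 = [[1, 0, 0, 0]]^T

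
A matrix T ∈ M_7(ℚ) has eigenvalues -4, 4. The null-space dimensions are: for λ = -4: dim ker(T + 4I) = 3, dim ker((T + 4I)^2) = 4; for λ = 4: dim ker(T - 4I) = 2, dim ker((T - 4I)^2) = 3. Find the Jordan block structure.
Jordan blocks: (-4, 2), (-4, 1), (-4, 1), (4, 2), (4, 1)

λ = -4: successive nullity increments [3, 1] count blocks of size ≥ k; block sizes are [2, 1, 1].
λ = 4: successive nullity increments [2, 1] count blocks of size ≥ k; block sizes are [2, 1].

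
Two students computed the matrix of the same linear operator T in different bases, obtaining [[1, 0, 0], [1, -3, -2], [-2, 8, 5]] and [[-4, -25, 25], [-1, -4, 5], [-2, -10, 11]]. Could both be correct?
Yes.

Two matrices over a field are similar if and only if they have the same invariant factors.

Both A and B have characteristic polynomial (x - 1)^3 and minimal polynomial (x - 1)^2. Computing further, both have invariant factors x - 1, (x - 1)^2. Hence A and B are similar.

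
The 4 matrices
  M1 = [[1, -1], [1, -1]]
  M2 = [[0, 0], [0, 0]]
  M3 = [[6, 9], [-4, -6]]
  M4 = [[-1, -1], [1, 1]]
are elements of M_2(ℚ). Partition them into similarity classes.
2 classes: {M1, M3, M4}, {M2}

Characteristic polynomials: χ_{M1} = x^2, χ_{M2} = x^2, χ_{M3} = x^2, χ_{M4} = x^2.

{M1, M3, M4}: invariant factors x^2.

{M2}: invariant factors x, x.

Matrices are similar if and only if their invariant-factor lists agree; the partition into similarity classes is {M1, M3, M4}, {M2}.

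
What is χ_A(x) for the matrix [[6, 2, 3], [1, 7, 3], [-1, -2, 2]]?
xI - A = [[x - 6, -2, -3], [-1, x - 7, -3], [1, 2, x - 2]].

Expanding det(xI - A) along the first row:
det(xI - A) = + (x - 6)·det([[x - 7, -3], [2, x - 2]]) - (-2)·det([[-1, -3], [1, x - 2]]) + (-3)·det([[-1, x - 7], [1, 2]]).

Evaluating gives χ_A(x) = x^3 - 15x^2 + 75x - 125 = (x - 5)^3.

χ_A(x) = (x - 5)^3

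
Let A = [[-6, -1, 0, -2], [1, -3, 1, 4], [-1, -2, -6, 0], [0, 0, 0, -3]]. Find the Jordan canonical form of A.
J = [[-5, 1, 0, 0], [0, -5, 1, 0], [0, 0, -5, 0], [0, 0, 0, -3]]

The characteristic polynomial is det(xI - A) = (x + 3)(x + 5)^3, so the eigenvalues are -5 (algebraic multiplicity 3), -3 (algebraic multiplicity 1).

For λ = -5: rank(A + 5I) = 3, rank((A + 5I)^2) = 2, rank((A + 5I)^3) = 1. The eigenspace has dimension 4 - 3 = 1, so there is 1 Jordan block; the rank sequence gives block sizes [3].

For λ = -3: algebraic multiplicity 1 gives one 1×1 block.

Assembling the blocks gives the Jordan form J above.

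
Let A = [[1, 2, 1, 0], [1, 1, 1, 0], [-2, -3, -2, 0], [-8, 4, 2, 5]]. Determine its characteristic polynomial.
xI - A = [[x - 1, -2, -1, 0], [-1, x - 1, -1, 0], [2, 3, x + 2, 0], [8, -4, -2, x - 5]].

Expanding det(xI - A) along the first row:
det(xI - A) = + (x - 1)·det([[x - 1, -1, 0], [3, x + 2, 0], [-4, -2, x - 5]]) - (-2)·det([[-1, -1, 0], [2, x + 2, 0], [8, -2, x - 5]]) + (-1)·det([[-1, x - 1, 0], [2, 3, 0], [8, -4, x - 5]]) - (0)·det([[-1, x - 1, -1], [2, 3, x + 2], [8, -4, -2]]).

Evaluating gives χ_A(x) = x^4 - 5x^3 = x^3(x - 5).

χ_A(x) = x^3(x - 5)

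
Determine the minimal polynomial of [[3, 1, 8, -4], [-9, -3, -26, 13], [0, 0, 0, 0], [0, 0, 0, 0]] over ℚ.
m_A(x) = x^3

The characteristic polynomial factors as x^4. The minimal polynomial is ∏(x - λ)^{k_λ} where k_λ is the size of the largest Jordan block at λ.

For λ = 0: rank(A) = 2, and the largest Jordan block has size 3 (the smallest k with rank(A^k) = rank(A^(k+1))).

So m_A(x) = x^3.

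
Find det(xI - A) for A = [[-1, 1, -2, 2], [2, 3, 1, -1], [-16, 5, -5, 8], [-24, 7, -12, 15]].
xI - A = [[x + 1, -1, 2, -2], [-2, x - 3, -1, 1], [16, -5, x + 5, -8], [24, -7, 12, x - 15]].

Expanding det(xI - A) along the first row:
det(xI - A) = + (x + 1)·det([[x - 3, -1, 1], [-5, x + 5, -8], [-7, 12, x - 15]]) - (-1)·det([[-2, -1, 1], [16, x + 5, -8], [24, 12, x - 15]]) + (2)·det([[-2, x - 3, 1], [16, -5, -8], [24, -7, x - 15]]) - (-2)·det([[-2, x - 3, -1], [16, -5, x + 5], [24, -7, 12]]).

Evaluating gives χ_A(x) = x^4 - 12x^3 + 54x^2 - 108x + 81 = (x - 3)^4.

χ_A(x) = (x - 3)^4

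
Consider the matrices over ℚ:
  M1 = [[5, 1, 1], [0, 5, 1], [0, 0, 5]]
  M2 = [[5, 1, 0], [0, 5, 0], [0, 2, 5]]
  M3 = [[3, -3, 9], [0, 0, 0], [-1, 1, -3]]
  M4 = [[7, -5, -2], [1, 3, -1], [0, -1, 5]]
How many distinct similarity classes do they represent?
3 classes: {M1, M4}, {M2}, {M3}

Characteristic polynomials: χ_{M1} = (x - 5)^3, χ_{M2} = (x - 5)^3, χ_{M3} = x^3, χ_{M4} = (x - 5)^3.

{M1, M4}: invariant factors (x - 5)^3.

{M2}: invariant factors x - 5, (x - 5)^2.

{M3}: invariant factors x, x^2.

Matrices are similar if and only if their invariant-factor lists agree; the partition into similarity classes is {M1, M4}, {M2}, {M3}.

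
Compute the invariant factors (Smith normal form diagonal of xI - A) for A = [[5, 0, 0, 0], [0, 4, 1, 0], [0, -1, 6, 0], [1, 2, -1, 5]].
The Jordan structure of A has elementary divisors (x - 5)^3, (x - 5). Arranging the block sizes at each eigenvalue in decreasing order and taking row products gives the invariant factors.

Invariant factors (smallest first, each dividing the next): x - 5, (x - 5)^3.

Check: the last factor (x - 5)^3 is the minimal polynomial, and the product (x - 5)^4 is the characteristic polynomial.

x - 5, (x - 5)^3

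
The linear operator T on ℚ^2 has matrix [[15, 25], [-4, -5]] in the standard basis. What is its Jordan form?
The characteristic polynomial is det(xI - A) = (x - 5)^2, so the eigenvalues are 5 (algebraic multiplicity 2).

For λ = 5: rank(A - 5I) = 1, rank((A - 5I)^2) = 0. The eigenspace has dimension 2 - 1 = 1, so there is 1 Jordan block; the rank sequence gives block sizes [2].

Assembling the blocks gives the Jordan form J above.

J = [[5, 1], [0, 5]]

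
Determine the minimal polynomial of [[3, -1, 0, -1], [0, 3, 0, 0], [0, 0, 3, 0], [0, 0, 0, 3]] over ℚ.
The characteristic polynomial factors as (x - 3)^4. The minimal polynomial is ∏(x - λ)^{k_λ} where k_λ is the size of the largest Jordan block at λ.

For λ = 3: rank(A - 3I) = 1, and the largest Jordan block has size 2 (the smallest k with rank((A - 3I)^k) = rank((A - 3I)^(k+1))).

So m_A(x) = (x - 3)^2.

m_A(x) = (x - 3)^2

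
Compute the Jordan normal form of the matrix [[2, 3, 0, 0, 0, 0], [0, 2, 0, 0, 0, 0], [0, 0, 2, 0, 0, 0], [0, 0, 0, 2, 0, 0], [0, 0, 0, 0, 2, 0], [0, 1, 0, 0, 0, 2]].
The characteristic polynomial is det(xI - A) = (x - 2)^6, so the eigenvalues are 2 (algebraic multiplicity 6).

For λ = 2: rank(A - 2I) = 1, rank((A - 2I)^2) = 0. The eigenspace has dimension 6 - 1 = 5, so there are 5 Jordan blocks; the rank sequence gives block sizes [2, 1, 1, 1, 1].

Assembling the blocks gives the Jordan form J above.

J = [[2, 1, 0, 0, 0, 0], [0, 2, 0, 0, 0, 0], [0, 0, 2, 0, 0, 0], [0, 0, 0, 2, 0, 0], [0, 0, 0, 0, 2, 0], [0, 0, 0, 0, 0, 2]]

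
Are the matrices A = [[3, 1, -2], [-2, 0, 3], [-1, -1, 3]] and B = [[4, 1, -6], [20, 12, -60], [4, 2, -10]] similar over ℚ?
No.

Both have characteristic polynomial (x - 2)^3, but the minimal polynomial of A is (x - 2)^3 while the minimal polynomial of B is (x - 2)^2. The minimal polynomial is a similarity invariant, so A and B are not similar.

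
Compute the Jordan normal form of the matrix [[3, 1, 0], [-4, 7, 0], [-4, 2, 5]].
J = [[5, 1, 0], [0, 5, 0], [0, 0, 5]]

The characteristic polynomial is det(xI - A) = (x - 5)^3, so the eigenvalues are 5 (algebraic multiplicity 3).

For λ = 5: rank(A - 5I) = 1, rank((A - 5I)^2) = 0. The eigenspace has dimension 3 - 1 = 2, so there are 2 Jordan blocks; the rank sequence gives block sizes [2, 1].

Assembling the blocks gives the Jordan form J above.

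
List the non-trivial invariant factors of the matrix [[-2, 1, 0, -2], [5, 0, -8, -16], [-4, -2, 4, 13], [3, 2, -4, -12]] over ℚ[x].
The Jordan structure of A has elementary divisors (x + 3)^2, (x + 2)^2. Arranging the block sizes at each eigenvalue in decreasing order and taking row products gives the invariant factors.

Invariant factors (smallest first, each dividing the next): (x + 2)^2(x + 3)^2.

Check: the last factor (x + 2)^2(x + 3)^2 is the minimal polynomial, and the product (x + 2)^2(x + 3)^2 is the characteristic polynomial.

(x + 2)^2(x + 3)^2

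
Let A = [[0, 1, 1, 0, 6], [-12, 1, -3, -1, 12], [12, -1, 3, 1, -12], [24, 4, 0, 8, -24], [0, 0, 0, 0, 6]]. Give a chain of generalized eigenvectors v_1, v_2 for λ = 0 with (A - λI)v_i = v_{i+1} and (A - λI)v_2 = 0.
v_1 = [[0, 1, 0, -1, 0]]^T, v_2 = [[1, 2, -2, -4, 0]]^T

We seek v_1 ∈ ker(A^2) \ ker(A), then set v_{i+1} = A v_i.

One such chain is v_1 = [[0, 1, 0, -1, 0]]^T, v_2 = [[1, 2, -2, -4, 0]]^T. Check: A v_2 = [[0, 0, 0, 0, 0]]^T = 0.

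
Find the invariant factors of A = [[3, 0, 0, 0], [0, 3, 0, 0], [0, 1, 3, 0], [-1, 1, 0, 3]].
The Jordan structure of A has elementary divisors (x - 3)^2, (x - 3)^2. Arranging the block sizes at each eigenvalue in decreasing order and taking row products gives the invariant factors.

Invariant factors (smallest first, each dividing the next): (x - 3)^2, (x - 3)^2.

Check: the last factor (x - 3)^2 is the minimal polynomial, and the product (x - 3)^4 is the characteristic polynomial.

(x - 3)^2, (x - 3)^2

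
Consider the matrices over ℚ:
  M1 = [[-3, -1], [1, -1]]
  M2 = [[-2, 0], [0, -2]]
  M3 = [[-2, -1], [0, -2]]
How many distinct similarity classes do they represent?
Characteristic polynomials: χ_{M1} = (x + 2)^2, χ_{M2} = (x + 2)^2, χ_{M3} = (x + 2)^2.

{M1, M3}: invariant factors (x + 2)^2.

{M2}: invariant factors x + 2, x + 2.

Matrices are similar if and only if their invariant-factor lists agree; the partition into similarity classes is {M1, M3}, {M2}.

2 classes: {M1, M3}, {M2}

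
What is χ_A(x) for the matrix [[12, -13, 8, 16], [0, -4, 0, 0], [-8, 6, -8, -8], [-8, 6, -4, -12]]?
xI - A = [[x - 12, 13, -8, -16], [0, x + 4, 0, 0], [8, -6, x + 8, 8], [8, -6, 4, x + 12]].

Expanding det(xI - A) along the first row:
det(xI - A) = + (x - 12)·det([[x + 4, 0, 0], [-6, x + 8, 8], [-6, 4, x + 12]]) - (13)·det([[0, 0, 0], [8, x + 8, 8], [8, 4, x + 12]]) + (-8)·det([[0, x + 4, 0], [8, -6, 8], [8, -6, x + 12]]) - (-16)·det([[0, x + 4, 0], [8, -6, x + 8], [8, -6, 4]]).

Evaluating gives χ_A(x) = x^4 + 12x^3 + 48x^2 + 64x = x(x + 4)^3.

χ_A(x) = x(x + 4)^3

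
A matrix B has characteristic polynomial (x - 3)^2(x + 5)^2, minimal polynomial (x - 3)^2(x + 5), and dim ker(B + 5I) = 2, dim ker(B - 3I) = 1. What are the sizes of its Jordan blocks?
λ = -5: algebraic multiplicity 2 (exponent in χ_B), largest block size 1 (exponent in m_B), 2 blocks (geometric multiplicity). These force block sizes [1, 1].
λ = 3: algebraic multiplicity 2 (exponent in χ_B), largest block size 2 (exponent in m_B), 1 block (geometric multiplicity). This forces block sizes [2].

Jordan blocks: (-5, 1), (-5, 1), (3, 2)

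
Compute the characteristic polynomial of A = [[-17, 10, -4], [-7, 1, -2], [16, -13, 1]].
xI - A = [[x + 17, -10, 4], [7, x - 1, 2], [-16, 13, x - 1]].

Expanding det(xI - A) along the first row:
det(xI - A) = + (x + 17)·det([[x - 1, 2], [13, x - 1]]) - (-10)·det([[7, 2], [-16, x - 1]]) + (4)·det([[7, x - 1], [-16, 13]]).

Evaluating gives χ_A(x) = x^3 + 15x^2 + 75x + 125 = (x + 5)^3.

χ_A(x) = (x + 5)^3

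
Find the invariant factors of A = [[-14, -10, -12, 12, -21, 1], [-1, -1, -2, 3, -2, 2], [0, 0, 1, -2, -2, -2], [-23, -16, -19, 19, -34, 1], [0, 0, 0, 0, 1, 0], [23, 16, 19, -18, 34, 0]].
x - 1, (x - 1)^2, (x - 1)^3

The Jordan structure of A has elementary divisors (x - 1)^3, (x - 1)^2, (x - 1). Arranging the block sizes at each eigenvalue in decreasing order and taking row products gives the invariant factors.

Invariant factors (smallest first, each dividing the next): x - 1, (x - 1)^2, (x - 1)^3.

Check: the last factor (x - 1)^3 is the minimal polynomial, and the product (x - 1)^6 is the characteristic polynomial.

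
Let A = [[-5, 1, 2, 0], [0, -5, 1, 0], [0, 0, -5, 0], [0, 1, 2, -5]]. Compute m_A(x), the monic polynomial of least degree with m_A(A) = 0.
m_A(x) = (x + 5)^3

The characteristic polynomial factors as (x + 5)^4. The minimal polynomial is ∏(x - λ)^{k_λ} where k_λ is the size of the largest Jordan block at λ.

For λ = -5: rank(A + 5I) = 2, and the largest Jordan block has size 3 (the smallest k with rank((A + 5I)^k) = rank((A + 5I)^(k+1))).

So m_A(x) = (x + 5)^3.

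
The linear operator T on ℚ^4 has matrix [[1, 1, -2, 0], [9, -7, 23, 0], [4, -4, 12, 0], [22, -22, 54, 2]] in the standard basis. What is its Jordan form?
J = [[2, 1, 0, 0], [0, 2, 1, 0], [0, 0, 2, 0], [0, 0, 0, 2]]

The characteristic polynomial is det(xI - A) = (x - 2)^4, so the eigenvalues are 2 (algebraic multiplicity 4).

For λ = 2: rank(A - 2I) = 2, rank((A - 2I)^2) = 1, rank((A - 2I)^3) = 0. The eigenspace has dimension 4 - 2 = 2, so there are 2 Jordan blocks; the rank sequence gives block sizes [3, 1].

Assembling the blocks gives the Jordan form J above.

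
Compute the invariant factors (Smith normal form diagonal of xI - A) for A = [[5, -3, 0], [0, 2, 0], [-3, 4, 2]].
(x - 5)(x - 2)^2

The Jordan structure of A has elementary divisors (x - 2)^2, (x - 5). Arranging the block sizes at each eigenvalue in decreasing order and taking row products gives the invariant factors.

Invariant factors (smallest first, each dividing the next): (x - 5)(x - 2)^2.

Check: the last factor (x - 5)(x - 2)^2 is the minimal polynomial, and the product (x - 5)(x - 2)^2 is the characteristic polynomial.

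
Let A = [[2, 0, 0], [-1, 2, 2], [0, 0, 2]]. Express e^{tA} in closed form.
A has Jordan form J = [[2, 1, 0], [0, 2, 0], [0, 0, 2]] with A = PJP^{-1}, so e^{tA} = P e^{tJ} P^{-1}.

For a Jordan block J_k(λ), e^{tJ_k(λ)} = e^{λt} · (I + tN + t^2 N^2/2! + ... + t^{k-1} N^{k-1}/(k-1)!) where N is the nilpotent superdiagonal part.

Assembling the blocks and conjugating back gives the entries of e^{tA} as shown above.

e^{tA} = [[e^{2*t}, 0, 0], [-t*e^{2*t}, e^{2*t}, 2*t*e^{2*t}], [0, 0, e^{2*t}]]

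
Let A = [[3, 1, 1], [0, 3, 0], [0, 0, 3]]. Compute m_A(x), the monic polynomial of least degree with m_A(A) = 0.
The characteristic polynomial factors as (x - 3)^3. The minimal polynomial is ∏(x - λ)^{k_λ} where k_λ is the size of the largest Jordan block at λ.

For λ = 3: rank(A - 3I) = 1, and the largest Jordan block has size 2 (the smallest k with rank((A - 3I)^k) = rank((A - 3I)^(k+1))).

So m_A(x) = (x - 3)^2.

m_A(x) = (x - 3)^2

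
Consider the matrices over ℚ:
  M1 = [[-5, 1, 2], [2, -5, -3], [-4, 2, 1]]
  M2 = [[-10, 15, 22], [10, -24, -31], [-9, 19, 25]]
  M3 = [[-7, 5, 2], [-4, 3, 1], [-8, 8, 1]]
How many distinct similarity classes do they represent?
Characteristic polynomials: χ_{M1} = (x + 3)^3, χ_{M2} = (x + 3)^3, χ_{M3} = (x + 1)^3.

{M1, M2}: invariant factors (x + 3)^3.

{M3}: invariant factors (x + 1)^3.

Matrices are similar if and only if their invariant-factor lists agree; the partition into similarity classes is {M1, M2}, {M3}.

2 classes: {M1, M2}, {M3}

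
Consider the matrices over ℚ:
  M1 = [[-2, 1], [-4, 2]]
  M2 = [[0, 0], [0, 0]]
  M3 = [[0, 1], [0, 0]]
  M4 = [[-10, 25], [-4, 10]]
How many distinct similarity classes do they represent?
2 classes: {M1, M3, M4}, {M2}

Characteristic polynomials: χ_{M1} = x^2, χ_{M2} = x^2, χ_{M3} = x^2, χ_{M4} = x^2.

{M1, M3, M4}: invariant factors x^2.

{M2}: invariant factors x, x.

Matrices are similar if and only if their invariant-factor lists agree; the partition into similarity classes is {M1, M3, M4}, {M2}.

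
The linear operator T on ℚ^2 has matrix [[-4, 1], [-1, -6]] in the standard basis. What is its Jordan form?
J = [[-5, 1], [0, -5]]

The characteristic polynomial is det(xI - A) = (x + 5)^2, so the eigenvalues are -5 (algebraic multiplicity 2).

For λ = -5: rank(A + 5I) = 1, rank((A + 5I)^2) = 0. The eigenspace has dimension 2 - 1 = 1, so there is 1 Jordan block; the rank sequence gives block sizes [2].

Assembling the blocks gives the Jordan form J above.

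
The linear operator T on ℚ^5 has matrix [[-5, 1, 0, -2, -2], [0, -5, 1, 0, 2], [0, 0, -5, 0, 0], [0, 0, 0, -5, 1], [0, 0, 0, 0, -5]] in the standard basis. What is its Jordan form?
J = [[-5, 1, 0, 0, 0], [0, -5, 1, 0, 0], [0, 0, -5, 0, 0], [0, 0, 0, -5, 1], [0, 0, 0, 0, -5]]

The characteristic polynomial is det(xI - A) = (x + 5)^5, so the eigenvalues are -5 (algebraic multiplicity 5).

For λ = -5: rank(A + 5I) = 3, rank((A + 5I)^2) = 1, rank((A + 5I)^3) = 0. The eigenspace has dimension 5 - 3 = 2, so there are 2 Jordan blocks; the rank sequence gives block sizes [3, 2].

Assembling the blocks gives the Jordan form J above.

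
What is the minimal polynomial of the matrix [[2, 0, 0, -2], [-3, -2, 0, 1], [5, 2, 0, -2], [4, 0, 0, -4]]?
m_A(x) = x^2(x + 2)^2

The characteristic polynomial factors as x^2(x + 2)^2. The minimal polynomial is ∏(x - λ)^{k_λ} where k_λ is the size of the largest Jordan block at λ.

For λ = -2: rank(A + 2I) = 3, and the largest Jordan block has size 2 (the smallest k with rank((A + 2I)^k) = rank((A + 2I)^(k+1))).
For λ = 0: rank(A) = 3, and the largest Jordan block has size 2 (the smallest k with rank(A^k) = rank(A^(k+1))).

So m_A(x) = x^2(x + 2)^2.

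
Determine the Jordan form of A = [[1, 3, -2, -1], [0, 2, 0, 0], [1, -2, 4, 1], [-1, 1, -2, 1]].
The characteristic polynomial is det(xI - A) = (x - 2)^4, so the eigenvalues are 2 (algebraic multiplicity 4).

For λ = 2: rank(A - 2I) = 2, rank((A - 2I)^2) = 0. The eigenspace has dimension 4 - 2 = 2, so there are 2 Jordan blocks; the rank sequence gives block sizes [2, 2].

Assembling the blocks gives the Jordan form J above.

J = [[2, 1, 0, 0], [0, 2, 0, 0], [0, 0, 2, 1], [0, 0, 0, 2]]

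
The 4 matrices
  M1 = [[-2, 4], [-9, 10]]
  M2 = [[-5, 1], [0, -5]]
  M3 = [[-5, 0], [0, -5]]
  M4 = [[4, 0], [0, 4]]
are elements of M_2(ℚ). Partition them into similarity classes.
Characteristic polynomials: χ_{M1} = (x - 4)^2, χ_{M2} = (x + 5)^2, χ_{M3} = (x + 5)^2, χ_{M4} = (x - 4)^2.

{M1}: invariant factors (x - 4)^2.

{M2}: invariant factors (x + 5)^2.

{M3}: invariant factors x + 5, x + 5.

{M4}: invariant factors x - 4, x - 4.

Matrices are similar if and only if their invariant-factor lists agree; the partition into similarity classes is {M1}, {M2}, {M3}, {M4}.

4 classes: {M1}, {M2}, {M3}, {M4}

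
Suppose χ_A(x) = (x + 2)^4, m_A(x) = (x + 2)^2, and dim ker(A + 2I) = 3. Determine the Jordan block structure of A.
Jordan blocks: (-2, 2), (-2, 1), (-2, 1)

λ = -2: algebraic multiplicity 4 (exponent in χ_A), largest block size 2 (exponent in m_A), 3 blocks (geometric multiplicity). These force block sizes [2, 1, 1].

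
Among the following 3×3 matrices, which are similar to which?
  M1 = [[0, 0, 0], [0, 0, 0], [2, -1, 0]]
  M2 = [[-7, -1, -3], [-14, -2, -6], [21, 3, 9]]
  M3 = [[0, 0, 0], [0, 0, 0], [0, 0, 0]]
2 classes: {M1, M2}, {M3}

Characteristic polynomials: χ_{M1} = x^3, χ_{M2} = x^3, χ_{M3} = x^3.

{M1, M2}: invariant factors x, x^2.

{M3}: invariant factors x, x, x.

Matrices are similar if and only if their invariant-factor lists agree; the partition into similarity classes is {M1, M2}, {M3}.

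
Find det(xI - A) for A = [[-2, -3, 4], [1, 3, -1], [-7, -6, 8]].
xI - A = [[x + 2, 3, -4], [-1, x - 3, 1], [7, 6, x - 8]].

Expanding det(xI - A) along the first row:
det(xI - A) = + (x + 2)·det([[x - 3, 1], [6, x - 8]]) - (3)·det([[-1, 1], [7, x - 8]]) + (-4)·det([[-1, x - 3], [7, 6]]).

Evaluating gives χ_A(x) = x^3 - 9x^2 + 27x - 27 = (x - 3)^3.

χ_A(x) = (x - 3)^3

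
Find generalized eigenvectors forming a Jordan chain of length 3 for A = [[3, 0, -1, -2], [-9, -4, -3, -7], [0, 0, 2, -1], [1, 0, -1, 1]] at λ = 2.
v_1 = [[1, -1, 0, 0]]^T, v_2 = [[1, -3, 0, 1]]^T, v_3 = [[-1, 2, -1, 0]]^T

We seek v_1 ∈ ker((A - 2I)^3) \ ker((A - 2I)^2), then set v_{i+1} = (A - 2I) v_i.

One such chain is v_1 = [[1, -1, 0, 0]]^T, v_2 = [[1, -3, 0, 1]]^T, v_3 = [[-1, 2, -1, 0]]^T. Check: (A - 2I) v_3 = [[0, 0, 0, 0]]^T = 0.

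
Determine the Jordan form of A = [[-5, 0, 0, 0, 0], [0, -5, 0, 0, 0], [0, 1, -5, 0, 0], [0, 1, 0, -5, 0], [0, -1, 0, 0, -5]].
J = [[-5, 1, 0, 0, 0], [0, -5, 0, 0, 0], [0, 0, -5, 0, 0], [0, 0, 0, -5, 0], [0, 0, 0, 0, -5]]

The characteristic polynomial is det(xI - A) = (x + 5)^5, so the eigenvalues are -5 (algebraic multiplicity 5).

For λ = -5: rank(A + 5I) = 1, rank((A + 5I)^2) = 0. The eigenspace has dimension 5 - 1 = 4, so there are 4 Jordan blocks; the rank sequence gives block sizes [2, 1, 1, 1].

Assembling the blocks gives the Jordan form J above.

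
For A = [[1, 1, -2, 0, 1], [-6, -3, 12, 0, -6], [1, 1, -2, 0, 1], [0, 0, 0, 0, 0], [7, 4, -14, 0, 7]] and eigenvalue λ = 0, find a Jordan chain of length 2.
We seek v_1 ∈ ker(A^2) \ ker(A), then set v_{i+1} = A v_i.

One such chain is v_1 = [[0, 2, 0, 0, -1]]^T, v_2 = [[1, 0, 1, 0, 1]]^T. Check: A v_2 = [[0, 0, 0, 0, 0]]^T = 0.

v_1 = [[0, 2, 0, 0, -1]]^T, v_2 = [[1, 0, 1, 0, 1]]^T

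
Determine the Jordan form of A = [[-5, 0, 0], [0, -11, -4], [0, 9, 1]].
J = [[-5, 1, 0], [0, -5, 0], [0, 0, -5]]

The characteristic polynomial is det(xI - A) = (x + 5)^3, so the eigenvalues are -5 (algebraic multiplicity 3).

For λ = -5: rank(A + 5I) = 1, rank((A + 5I)^2) = 0. The eigenspace has dimension 3 - 1 = 2, so there are 2 Jordan blocks; the rank sequence gives block sizes [2, 1].

Assembling the blocks gives the Jordan form J above.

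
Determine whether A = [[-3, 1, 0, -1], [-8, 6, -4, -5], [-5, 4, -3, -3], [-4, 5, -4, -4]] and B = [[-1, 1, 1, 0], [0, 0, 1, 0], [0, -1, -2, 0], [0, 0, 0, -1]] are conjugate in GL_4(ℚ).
No.

Both have characteristic polynomial (x + 1)^4 and minimal polynomial (x + 1)^2. But rank(A + I) = 2 for A while rank(B + I) = 1 for B, so the number of Jordan blocks at λ = -1 differs. A and B are not similar.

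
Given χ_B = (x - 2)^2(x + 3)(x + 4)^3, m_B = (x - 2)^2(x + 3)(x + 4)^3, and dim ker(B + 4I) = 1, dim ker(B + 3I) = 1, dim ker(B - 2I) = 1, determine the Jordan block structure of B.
Jordan blocks: (-4, 3), (-3, 1), (2, 2)

λ = -4: algebraic multiplicity 3 (exponent in χ_B), largest block size 3 (exponent in m_B), 1 block (geometric multiplicity). This forces block sizes [3].
λ = -3: algebraic multiplicity 1 (exponent in χ_B), largest block size 1 (exponent in m_B), 1 block (geometric multiplicity). This forces block sizes [1].
λ = 2: algebraic multiplicity 2 (exponent in χ_B), largest block size 2 (exponent in m_B), 1 block (geometric multiplicity). This forces block sizes [2].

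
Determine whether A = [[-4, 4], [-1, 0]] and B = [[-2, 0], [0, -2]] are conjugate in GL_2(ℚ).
No.

Both have characteristic polynomial (x + 2)^2, but the minimal polynomial of A is (x + 2)^2 while the minimal polynomial of B is x + 2. The minimal polynomial is a similarity invariant, so A and B are not similar.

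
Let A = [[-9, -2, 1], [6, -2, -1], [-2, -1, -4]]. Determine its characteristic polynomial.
xI - A = [[x + 9, 2, -1], [-6, x + 2, 1], [2, 1, x + 4]].

Expanding det(xI - A) along the first row:
det(xI - A) = + (x + 9)·det([[x + 2, 1], [1, x + 4]]) - (2)·det([[-6, 1], [2, x + 4]]) + (-1)·det([[-6, x + 2], [2, 1]]).

Evaluating gives χ_A(x) = x^3 + 15x^2 + 75x + 125 = (x + 5)^3.

χ_A(x) = (x + 5)^3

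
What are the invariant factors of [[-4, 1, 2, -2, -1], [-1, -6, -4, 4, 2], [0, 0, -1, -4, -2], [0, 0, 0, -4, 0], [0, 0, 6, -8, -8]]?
The Jordan structure of A has elementary divisors (x + 5)^2, (x + 5), (x + 4), (x + 4). Arranging the block sizes at each eigenvalue in decreasing order and taking row products gives the invariant factors.

Invariant factors (smallest first, each dividing the next): (x + 4)(x + 5), (x + 4)(x + 5)^2.

Check: the last factor (x + 4)(x + 5)^2 is the minimal polynomial, and the product (x + 4)^2(x + 5)^3 is the characteristic polynomial.

(x + 4)(x + 5), (x + 4)(x + 5)^2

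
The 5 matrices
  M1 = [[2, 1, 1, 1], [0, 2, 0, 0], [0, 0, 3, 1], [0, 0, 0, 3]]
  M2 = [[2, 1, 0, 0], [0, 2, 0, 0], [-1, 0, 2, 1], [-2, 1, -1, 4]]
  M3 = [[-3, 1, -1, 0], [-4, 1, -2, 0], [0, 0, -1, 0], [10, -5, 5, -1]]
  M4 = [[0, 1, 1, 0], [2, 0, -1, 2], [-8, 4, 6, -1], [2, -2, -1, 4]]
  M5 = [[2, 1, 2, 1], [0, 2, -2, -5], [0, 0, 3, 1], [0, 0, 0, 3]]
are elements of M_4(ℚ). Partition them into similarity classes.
2 classes: {M1, M2, M4, M5}, {M3}

Characteristic polynomials: χ_{M1} = (x - 3)^2(x - 2)^2, χ_{M2} = (x - 3)^2(x - 2)^2, χ_{M3} = (x + 1)^4, χ_{M4} = (x - 3)^2(x - 2)^2, χ_{M5} = (x - 3)^2(x - 2)^2.

{M1, M2, M4, M5}: invariant factors (x - 3)^2(x - 2)^2.

{M3}: invariant factors x + 1, x + 1, (x + 1)^2.

Matrices are similar if and only if their invariant-factor lists agree; the partition into similarity classes is {M1, M2, M4, M5}, {M3}.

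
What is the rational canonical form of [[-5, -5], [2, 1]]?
The invariant factors of A (the non-unit diagonal entries of the Smith normal form of xI - A over ℚ[x]) are x^2 + 4x + 5, each dividing the next. The characteristic polynomial is their product, x^2 + 4x + 5.

The rational canonical form is the block-diagonal matrix of companion matrices C(f_i):
R = [[0, -5], [1, -4]].

Note the characteristic polynomial does not split into linear factors over ℚ, so A has no Jordan form over ℚ; the rational canonical form exists over any field.

R = [[0, -5], [1, -4]]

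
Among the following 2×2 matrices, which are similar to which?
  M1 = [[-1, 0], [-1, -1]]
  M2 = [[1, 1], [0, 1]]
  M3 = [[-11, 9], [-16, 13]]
2 classes: {M1}, {M2, M3}

Characteristic polynomials: χ_{M1} = (x + 1)^2, χ_{M2} = (x - 1)^2, χ_{M3} = (x - 1)^2.

{M1}: invariant factors (x + 1)^2.

{M2, M3}: invariant factors (x - 1)^2.

Matrices are similar if and only if their invariant-factor lists agree; the partition into similarity classes is {M1}, {M2, M3}.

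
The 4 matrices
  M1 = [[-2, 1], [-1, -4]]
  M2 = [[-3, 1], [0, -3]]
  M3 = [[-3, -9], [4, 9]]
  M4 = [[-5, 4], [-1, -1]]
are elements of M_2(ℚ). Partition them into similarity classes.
Characteristic polynomials: χ_{M1} = (x + 3)^2, χ_{M2} = (x + 3)^2, χ_{M3} = (x - 3)^2, χ_{M4} = (x + 3)^2.

{M1, M2, M4}: invariant factors (x + 3)^2.

{M3}: invariant factors (x - 3)^2.

Matrices are similar if and only if their invariant-factor lists agree; the partition into similarity classes is {M1, M2, M4}, {M3}.

2 classes: {M1, M2, M4}, {M3}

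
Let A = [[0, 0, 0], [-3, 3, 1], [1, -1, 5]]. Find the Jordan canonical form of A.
J = [[0, 0, 0], [0, 4, 1], [0, 0, 4]]

The characteristic polynomial is det(xI - A) = x(x - 4)^2, so the eigenvalues are 0 (algebraic multiplicity 1), 4 (algebraic multiplicity 2).

For λ = 0: algebraic multiplicity 1 gives one 1×1 block.

For λ = 4: rank(A - 4I) = 2, rank((A - 4I)^2) = 1. The eigenspace has dimension 3 - 2 = 1, so there is 1 Jordan block; the rank sequence gives block sizes [2].

Assembling the blocks gives the Jordan form J above.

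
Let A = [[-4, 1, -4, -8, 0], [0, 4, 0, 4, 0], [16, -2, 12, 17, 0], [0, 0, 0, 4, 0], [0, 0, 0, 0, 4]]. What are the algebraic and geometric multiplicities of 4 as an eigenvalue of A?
The characteristic polynomial is (x - 4)^5, so the factor x - 4 appears with exponent 5: the algebraic multiplicity is 5.

rank(A - 4I) = 2, so the eigenspace has dimension 5 - 2 = 3: the geometric multiplicity is 3.

Since 3 < 5, A is not diagonalizable.

algebraic multiplicity 5, geometric multiplicity 3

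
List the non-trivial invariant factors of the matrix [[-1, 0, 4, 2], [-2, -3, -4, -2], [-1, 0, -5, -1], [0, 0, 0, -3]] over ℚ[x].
The Jordan structure of A has elementary divisors (x + 3)^2, (x + 3), (x + 3). Arranging the block sizes at each eigenvalue in decreasing order and taking row products gives the invariant factors.

Invariant factors (smallest first, each dividing the next): x + 3, x + 3, (x + 3)^2.

Check: the last factor (x + 3)^2 is the minimal polynomial, and the product (x + 3)^4 is the characteristic polynomial.

x + 3, x + 3, (x + 3)^2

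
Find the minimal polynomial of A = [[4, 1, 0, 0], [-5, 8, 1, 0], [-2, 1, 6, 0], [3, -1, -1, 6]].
The characteristic polynomial factors as (x - 6)^4. The minimal polynomial is ∏(x - λ)^{k_λ} where k_λ is the size of the largest Jordan block at λ.

For λ = 6: rank(A - 6I) = 2, and the largest Jordan block has size 3 (the smallest k with rank((A - 6I)^k) = rank((A - 6I)^(k+1))).

So m_A(x) = (x - 6)^3.

m_A(x) = (x - 6)^3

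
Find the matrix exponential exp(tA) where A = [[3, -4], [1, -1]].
A has Jordan form J = [[1, 1], [0, 1]] with A = PJP^{-1}, so e^{tA} = P e^{tJ} P^{-1}.

For a Jordan block J_k(λ), e^{tJ_k(λ)} = e^{λt} · (I + tN + t^2 N^2/2! + ... + t^{k-1} N^{k-1}/(k-1)!) where N is the nilpotent superdiagonal part.

Assembling the blocks and conjugating back gives the entries of e^{tA} as shown above.

e^{tA} = [[(2*t + 1)*e^{t}, -4*t*e^{t}], [t*e^{t}, (1 - 2*t)*e^{t}]]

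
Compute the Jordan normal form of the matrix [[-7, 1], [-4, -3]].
J = [[-5, 1], [0, -5]]

The characteristic polynomial is det(xI - A) = (x + 5)^2, so the eigenvalues are -5 (algebraic multiplicity 2).

For λ = -5: rank(A + 5I) = 1, rank((A + 5I)^2) = 0. The eigenspace has dimension 2 - 1 = 1, so there is 1 Jordan block; the rank sequence gives block sizes [2].

Assembling the blocks gives the Jordan form J above.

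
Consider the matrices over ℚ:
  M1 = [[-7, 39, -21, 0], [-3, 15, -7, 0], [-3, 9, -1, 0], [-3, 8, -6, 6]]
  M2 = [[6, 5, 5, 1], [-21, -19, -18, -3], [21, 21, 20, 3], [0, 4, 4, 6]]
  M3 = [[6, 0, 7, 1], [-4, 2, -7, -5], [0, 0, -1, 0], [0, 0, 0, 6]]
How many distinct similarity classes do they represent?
Characteristic polynomials: χ_{M1} = (x - 6)^2(x - 2)(x + 1), χ_{M2} = (x - 6)^2(x - 2)(x + 1), χ_{M3} = (x - 6)^2(x - 2)(x + 1).

{M1, M2, M3}: invariant factors (x - 6)^2(x - 2)(x + 1).

Matrices are similar if and only if their invariant-factor lists agree; the partition into similarity classes is {M1, M2, M3}.

1 class: {M1, M2, M3}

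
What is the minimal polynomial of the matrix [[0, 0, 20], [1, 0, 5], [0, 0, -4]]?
The characteristic polynomial factors as x^2(x + 4). The minimal polynomial is ∏(x - λ)^{k_λ} where k_λ is the size of the largest Jordan block at λ.

For λ = -4: rank(A + 4I) = 2, and the largest Jordan block has size 1 (the smallest k with rank((A + 4I)^k) = rank((A + 4I)^(k+1))).
For λ = 0: rank(A) = 2, and the largest Jordan block has size 2 (the smallest k with rank(A^k) = rank(A^(k+1))).

So m_A(x) = x^2(x + 4).

m_A(x) = x^2(x + 4)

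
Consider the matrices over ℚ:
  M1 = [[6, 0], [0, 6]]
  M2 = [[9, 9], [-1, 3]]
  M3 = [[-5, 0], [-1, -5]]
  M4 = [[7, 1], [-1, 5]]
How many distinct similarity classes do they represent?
3 classes: {M1}, {M2, M4}, {M3}

Characteristic polynomials: χ_{M1} = (x - 6)^2, χ_{M2} = (x - 6)^2, χ_{M3} = (x + 5)^2, χ_{M4} = (x - 6)^2.

{M1}: invariant factors x - 6, x - 6.

{M2, M4}: invariant factors (x - 6)^2.

{M3}: invariant factors (x + 5)^2.

Matrices are similar if and only if their invariant-factor lists agree; the partition into similarity classes is {M1}, {M2, M4}, {M3}.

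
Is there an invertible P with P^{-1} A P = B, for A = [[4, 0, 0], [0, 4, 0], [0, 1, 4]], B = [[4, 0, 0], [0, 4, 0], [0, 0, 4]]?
No.

Both have characteristic polynomial (x - 4)^3, but the minimal polynomial of A is (x - 4)^2 while the minimal polynomial of B is x - 4. The minimal polynomial is a similarity invariant, so A and B are not similar.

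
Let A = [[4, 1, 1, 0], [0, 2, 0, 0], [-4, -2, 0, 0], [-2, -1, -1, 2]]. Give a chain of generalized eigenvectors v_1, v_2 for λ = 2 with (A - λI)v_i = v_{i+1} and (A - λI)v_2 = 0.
We seek v_1 ∈ ker((A - 2I)^2) \ ker(A - 2I), then set v_{i+1} = (A - 2I) v_i.

One such chain is v_1 = [[1, 0, -1, 0]]^T, v_2 = [[1, 0, -2, -1]]^T. Check: (A - 2I) v_2 = [[0, 0, 0, 0]]^T = 0.

v_1 = [[1, 0, -1, 0]]^T, v_2 = [[1, 0, -2, -1]]^T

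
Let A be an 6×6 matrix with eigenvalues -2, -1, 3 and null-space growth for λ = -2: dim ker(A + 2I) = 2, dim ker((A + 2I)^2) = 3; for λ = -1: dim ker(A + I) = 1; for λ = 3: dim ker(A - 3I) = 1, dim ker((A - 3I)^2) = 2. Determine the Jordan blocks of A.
Jordan blocks: (-2, 2), (-2, 1), (-1, 1), (3, 2)

λ = -2: successive nullity increments [2, 1] count blocks of size ≥ k; block sizes are [2, 1].
λ = -1: successive nullity increments [1] count blocks of size ≥ k; block sizes are [1].
λ = 3: successive nullity increments [1, 1] count blocks of size ≥ k; block sizes are [2].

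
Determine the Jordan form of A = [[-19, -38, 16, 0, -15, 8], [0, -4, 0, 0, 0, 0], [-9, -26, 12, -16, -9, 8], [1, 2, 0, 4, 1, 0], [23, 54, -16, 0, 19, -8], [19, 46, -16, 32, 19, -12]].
J = [[-4, 0, 0, 0, 0, 0], [0, -4, 0, 0, 0, 0], [0, 0, -4, 0, 0, 0], [0, 0, 0, 4, 1, 0], [0, 0, 0, 0, 4, 0], [0, 0, 0, 0, 0, 4]]

The characteristic polynomial is det(xI - A) = (x - 4)^3(x + 4)^3, so the eigenvalues are -4 (algebraic multiplicity 3), 4 (algebraic multiplicity 3).

For λ = -4: rank(A + 4I) = 3. The eigenspace has dimension 6 - 3 = 3, so there are 3 Jordan blocks; the rank sequence gives block sizes [1, 1, 1].

For λ = 4: rank(A - 4I) = 4, rank((A - 4I)^2) = 3. The eigenspace has dimension 6 - 4 = 2, so there are 2 Jordan blocks; the rank sequence gives block sizes [2, 1].

Assembling the blocks gives the Jordan form J above.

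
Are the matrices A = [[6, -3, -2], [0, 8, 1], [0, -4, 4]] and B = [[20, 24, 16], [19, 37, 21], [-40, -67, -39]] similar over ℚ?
Yes.

Two matrices over a field are similar if and only if they have the same invariant factors.

Both A and B have characteristic polynomial (x - 6)^3 and minimal polynomial (x - 6)^3. Computing further, both have invariant factors (x - 6)^3. Hence A and B are similar.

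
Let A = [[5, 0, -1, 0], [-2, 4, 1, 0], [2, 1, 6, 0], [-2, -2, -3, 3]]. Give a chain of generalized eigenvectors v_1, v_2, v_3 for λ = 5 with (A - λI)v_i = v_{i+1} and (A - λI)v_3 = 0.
v_1 = [[1, -1, 0, 0]]^T, v_2 = [[0, -1, 1, 0]]^T, v_3 = [[-1, 2, 0, -1]]^T

We seek v_1 ∈ ker((A - 5I)^3) \ ker((A - 5I)^2), then set v_{i+1} = (A - 5I) v_i.

One such chain is v_1 = [[1, -1, 0, 0]]^T, v_2 = [[0, -1, 1, 0]]^T, v_3 = [[-1, 2, 0, -1]]^T. Check: (A - 5I) v_3 = [[0, 0, 0, 0]]^T = 0.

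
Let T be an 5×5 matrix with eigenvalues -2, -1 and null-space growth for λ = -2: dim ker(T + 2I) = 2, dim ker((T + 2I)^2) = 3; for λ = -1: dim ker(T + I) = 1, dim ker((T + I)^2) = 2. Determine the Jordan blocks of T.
λ = -2: successive nullity increments [2, 1] count blocks of size ≥ k; block sizes are [2, 1].
λ = -1: successive nullity increments [1, 1] count blocks of size ≥ k; block sizes are [2].

Jordan blocks: (-2, 2), (-2, 1), (-1, 2)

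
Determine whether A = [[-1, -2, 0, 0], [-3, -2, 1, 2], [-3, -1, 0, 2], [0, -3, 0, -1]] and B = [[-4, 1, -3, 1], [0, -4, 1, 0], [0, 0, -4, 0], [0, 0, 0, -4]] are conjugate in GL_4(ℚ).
trace(A) = -4 but trace(B) = -16. The trace is a similarity invariant, so A and B are not similar.

No.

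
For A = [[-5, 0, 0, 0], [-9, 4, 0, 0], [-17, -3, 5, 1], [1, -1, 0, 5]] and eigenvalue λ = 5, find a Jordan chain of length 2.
We seek v_1 ∈ ker((A - 5I)^2) \ ker(A - 5I), then set v_{i+1} = (A - 5I) v_i.

One such chain is v_1 = [[0, 0, 0, 1]]^T, v_2 = [[0, 0, 1, 0]]^T. Check: (A - 5I) v_2 = [[0, 0, 0, 0]]^T = 0.

v_1 = [[0, 0, 0, 1]]^T, v_2 = [[0, 0, 1, 0]]^T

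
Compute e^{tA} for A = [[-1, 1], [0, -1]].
A has Jordan form J = [[-1, 1], [0, -1]] with A = PJP^{-1}, so e^{tA} = P e^{tJ} P^{-1}.

For a Jordan block J_k(λ), e^{tJ_k(λ)} = e^{λt} · (I + tN + t^2 N^2/2! + ... + t^{k-1} N^{k-1}/(k-1)!) where N is the nilpotent superdiagonal part.

Assembling the blocks and conjugating back gives the entries of e^{tA} as shown above.

e^{tA} = [[e^{-t}, t*e^{-t}], [0, e^{-t}]]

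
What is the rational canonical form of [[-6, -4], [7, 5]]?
The invariant factors of A (the non-unit diagonal entries of the Smith normal form of xI - A over ℚ[x]) are (x - 1)(x + 2), each dividing the next. The characteristic polynomial is their product, (x - 1)(x + 2).

The rational canonical form is the block-diagonal matrix of companion matrices C(f_i):
R = [[0, 2], [1, -1]].

R = [[0, 2], [1, -1]]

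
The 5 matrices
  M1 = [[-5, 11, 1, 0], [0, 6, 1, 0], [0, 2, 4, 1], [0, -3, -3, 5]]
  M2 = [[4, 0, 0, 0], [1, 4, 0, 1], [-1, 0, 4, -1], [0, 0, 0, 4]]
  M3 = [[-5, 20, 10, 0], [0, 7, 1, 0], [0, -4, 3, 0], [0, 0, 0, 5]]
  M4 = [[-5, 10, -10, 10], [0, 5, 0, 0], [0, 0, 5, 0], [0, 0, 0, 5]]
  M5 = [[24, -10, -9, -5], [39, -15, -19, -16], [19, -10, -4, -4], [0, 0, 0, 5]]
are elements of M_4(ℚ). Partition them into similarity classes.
Characteristic polynomials: χ_{M1} = (x - 5)^3(x + 5), χ_{M2} = (x - 4)^4, χ_{M3} = (x - 5)^3(x + 5), χ_{M4} = (x - 5)^3(x + 5), χ_{M5} = (x - 5)^3(x + 5).

{M1, M5}: invariant factors (x - 5)^3(x + 5).

{M2}: invariant factors x - 4, x - 4, (x - 4)^2.

{M3}: invariant factors x - 5, (x - 5)^2(x + 5).

{M4}: invariant factors x - 5, x - 5, (x - 5)(x + 5).

Matrices are similar if and only if their invariant-factor lists agree; the partition into similarity classes is {M1, M5}, {M2}, {M3}, {M4}.

4 classes: {M1, M5}, {M2}, {M3}, {M4}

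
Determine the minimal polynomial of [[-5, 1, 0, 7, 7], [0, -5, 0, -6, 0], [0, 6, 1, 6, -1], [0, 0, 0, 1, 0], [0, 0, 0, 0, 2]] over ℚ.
The characteristic polynomial factors as (x - 2)(x - 1)^2(x + 5)^2. The minimal polynomial is ∏(x - λ)^{k_λ} where k_λ is the size of the largest Jordan block at λ.

For λ = -5: rank(A + 5I) = 4, and the largest Jordan block has size 2 (the smallest k with rank((A + 5I)^k) = rank((A + 5I)^(k+1))).
For λ = 1: rank(A - I) = 3, and the largest Jordan block has size 1 (the smallest k with rank((A - I)^k) = rank((A - I)^(k+1))).
For λ = 2: rank(A - 2I) = 4, and the largest Jordan block has size 1 (the smallest k with rank((A - 2I)^k) = rank((A - 2I)^(k+1))).

So m_A(x) = (x - 2)(x - 1)(x + 5)^2.

m_A(x) = (x - 2)(x - 1)(x + 5)^2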